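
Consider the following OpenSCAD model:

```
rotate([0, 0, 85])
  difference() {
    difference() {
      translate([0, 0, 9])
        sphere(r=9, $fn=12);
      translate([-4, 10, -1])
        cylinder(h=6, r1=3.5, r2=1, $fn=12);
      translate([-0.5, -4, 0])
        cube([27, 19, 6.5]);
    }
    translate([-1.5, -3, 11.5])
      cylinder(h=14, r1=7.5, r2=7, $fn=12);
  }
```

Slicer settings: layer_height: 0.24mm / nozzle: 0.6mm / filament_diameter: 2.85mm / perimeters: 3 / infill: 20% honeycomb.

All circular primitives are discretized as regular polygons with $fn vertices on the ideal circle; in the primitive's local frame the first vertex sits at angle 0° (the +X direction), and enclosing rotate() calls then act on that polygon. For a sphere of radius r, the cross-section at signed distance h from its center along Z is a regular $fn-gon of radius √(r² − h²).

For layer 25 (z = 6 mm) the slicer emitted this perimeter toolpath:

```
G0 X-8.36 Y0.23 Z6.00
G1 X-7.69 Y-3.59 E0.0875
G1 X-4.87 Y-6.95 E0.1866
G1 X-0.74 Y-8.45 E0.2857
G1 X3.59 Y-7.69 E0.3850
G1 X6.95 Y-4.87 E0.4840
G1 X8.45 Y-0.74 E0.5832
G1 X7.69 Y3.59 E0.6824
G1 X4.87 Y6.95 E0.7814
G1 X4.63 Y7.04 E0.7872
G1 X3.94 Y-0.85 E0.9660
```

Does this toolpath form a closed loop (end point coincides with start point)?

Start point (G0): (-8.36, 0.23). End point (last G1): the path does not return to the start — open.

no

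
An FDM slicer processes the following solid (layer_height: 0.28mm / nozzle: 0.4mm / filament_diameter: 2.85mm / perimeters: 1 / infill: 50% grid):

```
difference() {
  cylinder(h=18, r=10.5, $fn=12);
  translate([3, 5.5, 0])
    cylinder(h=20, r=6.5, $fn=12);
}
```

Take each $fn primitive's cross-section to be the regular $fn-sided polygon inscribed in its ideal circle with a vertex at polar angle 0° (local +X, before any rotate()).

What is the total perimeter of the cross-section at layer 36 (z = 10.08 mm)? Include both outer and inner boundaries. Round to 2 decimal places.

77.11 mm

At z = 10.08 mm: the r=10.5 cylinder gives a regular 12-gon of circumradius 10.5 (constant along its height) (perimeter = 2·12·10.500·sin(180°/12) = 65.22 mm); the r=6.5 cylinder at (3, 5.5) gives a regular 12-gon of circumradius 6.5 (constant along its height) (perimeter = 2·12·6.500·sin(180°/12) = 40.38 mm); Subtracting the remaining from the first: starting from the r=10.5 cylinder, the r=6.5 cylinder at (3, 5.5) partially overlaps it — only the 105.04 mm² overlap (of its 126.75 mm²) is removed, clipping the outline — boundary = 77.11 mm. Overall, the cross-section is a single solid region. Total boundary length (outer) = 77.11 mm.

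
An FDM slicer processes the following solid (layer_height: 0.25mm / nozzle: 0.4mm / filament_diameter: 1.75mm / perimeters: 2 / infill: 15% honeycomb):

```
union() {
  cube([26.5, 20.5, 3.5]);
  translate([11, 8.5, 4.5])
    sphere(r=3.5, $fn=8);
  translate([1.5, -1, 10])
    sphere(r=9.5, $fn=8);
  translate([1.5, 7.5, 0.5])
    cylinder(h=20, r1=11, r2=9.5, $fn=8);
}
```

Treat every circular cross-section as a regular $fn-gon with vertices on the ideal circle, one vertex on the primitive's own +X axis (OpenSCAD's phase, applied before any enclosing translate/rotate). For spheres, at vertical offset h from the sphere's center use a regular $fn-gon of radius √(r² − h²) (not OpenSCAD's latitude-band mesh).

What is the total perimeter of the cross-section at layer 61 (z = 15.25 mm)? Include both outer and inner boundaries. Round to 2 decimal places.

72.93 mm

At z = 15.25 mm: the cube is not intersected at this z (z outside [0, 3.5]); the sphere at (11, 8.5) is not intersected at this z (|z−center|=10.750 > r=3.5); the r=9.5 sphere at (1.5, -1) slices to a regular 8-gon of circumradius 7.918 (√(r²−h²) with h=5.25 from center) (perimeter = 2·8·7.918·sin(180°/8) = 48.48 mm); the cone at (1.5, 7.5) (r1=11→r2=9.5) has section circumradius 9.894 here — a regular 8-gon (perimeter = 2·8·9.894·sin(180°/8) = 60.58 mm); Merging all regions: the regions partially overlap (shared area 85.94 mm²), so the edge portions inside another operand are dropped and the merged outline is re-measured after clipping — boundary = 72.93 mm. Overall, the cross-section is a single solid region. Total boundary length (outer) = 72.93 mm.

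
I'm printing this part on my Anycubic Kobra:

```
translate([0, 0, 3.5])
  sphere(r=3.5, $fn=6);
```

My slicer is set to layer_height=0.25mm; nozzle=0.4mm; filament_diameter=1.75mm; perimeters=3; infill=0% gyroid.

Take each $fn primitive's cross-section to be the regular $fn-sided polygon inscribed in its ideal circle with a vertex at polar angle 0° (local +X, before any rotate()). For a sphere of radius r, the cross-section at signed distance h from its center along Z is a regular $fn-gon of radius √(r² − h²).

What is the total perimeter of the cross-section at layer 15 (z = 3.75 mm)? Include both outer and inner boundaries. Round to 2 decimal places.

At z = 3.75 mm: the r=3.5 sphere contributes a regular 6-gon of circumradius √(3.5²−0.25²) = 3.491 (perimeter = 2·6·3.491·sin(180°/6) = 20.95 mm). Overall, the cross-section is a single solid region. Total boundary length (outer) = 20.95 mm.

20.95 mm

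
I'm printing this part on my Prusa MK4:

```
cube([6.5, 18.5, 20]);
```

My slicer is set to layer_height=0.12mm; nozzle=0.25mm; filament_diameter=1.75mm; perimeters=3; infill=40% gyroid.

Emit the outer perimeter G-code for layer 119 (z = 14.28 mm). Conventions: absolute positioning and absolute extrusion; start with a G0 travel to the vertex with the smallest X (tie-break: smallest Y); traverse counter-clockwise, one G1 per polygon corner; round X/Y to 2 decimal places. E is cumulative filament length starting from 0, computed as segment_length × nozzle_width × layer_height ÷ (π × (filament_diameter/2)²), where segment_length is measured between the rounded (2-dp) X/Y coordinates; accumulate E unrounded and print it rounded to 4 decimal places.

At z = 14.28 mm: the 6.5×18.5 cube contributes its full rectangle. The outline is a single polygon with 4 vertices. Extrusion per mm of travel: 0.25 × 0.12 / (π × 0.875²) = 0.012473. Accumulating E over each segment gives final E = 0.6236.

G0 X0.00 Y0.00 Z14.28
G1 X6.50 Y0.00 E0.0811
G1 X6.50 Y18.50 E0.3118
G1 X0.00 Y18.50 E0.3929
G1 X0.00 Y0.00 E0.6236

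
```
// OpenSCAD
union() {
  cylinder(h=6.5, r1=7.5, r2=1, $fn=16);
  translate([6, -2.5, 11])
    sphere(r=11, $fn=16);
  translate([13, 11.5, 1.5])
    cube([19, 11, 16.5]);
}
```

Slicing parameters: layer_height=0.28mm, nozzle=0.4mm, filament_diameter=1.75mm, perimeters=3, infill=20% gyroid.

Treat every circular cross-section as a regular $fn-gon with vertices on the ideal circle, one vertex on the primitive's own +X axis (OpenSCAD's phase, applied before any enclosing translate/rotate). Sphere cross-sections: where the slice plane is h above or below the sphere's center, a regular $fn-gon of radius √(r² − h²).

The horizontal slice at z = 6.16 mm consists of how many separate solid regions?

At z = 6.16 mm: the cone (r1=7.5→r2=1) has section circumradius 1.340 here — a regular 16-gon; the sphere at (6, -2.5): section is a regular 16-gon, circumradius = √(r²−h²) = √(11²−4.84²) = 9.878; the 19×11 cube at (13, 11.5) contributes its full rectangle; Combining (union): the regions partially overlap (shared area 5.50 mm²), so overlapping operands fuse into one piece — 2 connected regions. The result has 2 disconnected regions.

2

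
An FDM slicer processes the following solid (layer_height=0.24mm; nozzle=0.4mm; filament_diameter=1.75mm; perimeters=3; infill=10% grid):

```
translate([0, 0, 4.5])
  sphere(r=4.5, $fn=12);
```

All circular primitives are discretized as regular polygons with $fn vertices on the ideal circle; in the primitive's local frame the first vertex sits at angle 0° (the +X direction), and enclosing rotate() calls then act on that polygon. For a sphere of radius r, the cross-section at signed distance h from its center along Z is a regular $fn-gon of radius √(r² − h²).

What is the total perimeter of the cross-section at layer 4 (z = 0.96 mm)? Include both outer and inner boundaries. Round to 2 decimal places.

At z = 0.96 mm: the r=4.5 sphere contributes a regular 12-gon of circumradius √(4.5²−3.54²) = 2.778 (perimeter = 2·12·2.778·sin(180°/12) = 17.26 mm). Overall, the cross-section is a single solid region. Total boundary length (outer) = 17.26 mm.

17.26 mm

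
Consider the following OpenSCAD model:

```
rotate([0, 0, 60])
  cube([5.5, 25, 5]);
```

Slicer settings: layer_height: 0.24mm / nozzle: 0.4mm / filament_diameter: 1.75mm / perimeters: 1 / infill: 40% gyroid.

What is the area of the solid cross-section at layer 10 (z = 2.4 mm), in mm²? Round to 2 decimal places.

137.50 mm²

At z = 2.4 mm: the 5.5×25 cube contributes its full rectangle (area 137.50 mm²); (rotated 60° about Z; rotation is an isometry so areas/perimeters/island counts are preserved). Overall, the cross-section is a single solid region. Net area = 137.50 mm².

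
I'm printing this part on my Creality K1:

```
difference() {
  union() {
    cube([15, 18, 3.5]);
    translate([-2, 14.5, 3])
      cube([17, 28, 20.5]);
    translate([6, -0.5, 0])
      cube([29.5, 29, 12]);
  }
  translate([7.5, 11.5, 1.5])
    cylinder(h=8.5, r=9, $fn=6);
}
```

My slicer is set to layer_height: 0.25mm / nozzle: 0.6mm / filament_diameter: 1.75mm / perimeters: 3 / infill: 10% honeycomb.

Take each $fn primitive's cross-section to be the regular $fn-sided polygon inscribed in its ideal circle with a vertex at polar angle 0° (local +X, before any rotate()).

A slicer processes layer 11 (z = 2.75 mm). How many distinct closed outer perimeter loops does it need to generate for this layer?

At z = 2.75 mm: the 15×18 cube contributes its full rectangle; the cube at (-2, 14.5) is not intersected at this z (z outside [3, 23.5]); the 29.5×29 cube at (6, -0.5) contributes its full rectangle; Merging all regions: the regions partially overlap (shared area 162.00 mm²), so overlapping operands fuse into one piece — 1 connected region; the r=9 cylinder at (7.5, 11.5) gives a regular 6-gon of circumradius 9 (constant along its height); Taking the first minus the rest: starting from that combined region, the r=9 cylinder at (7.5, 11.5) partially overlaps it — only the 202.18 mm² overlap (of its 210.44 mm²) is removed, clipping the outline — 2 connected regions. The result has 2 disconnected regions.

2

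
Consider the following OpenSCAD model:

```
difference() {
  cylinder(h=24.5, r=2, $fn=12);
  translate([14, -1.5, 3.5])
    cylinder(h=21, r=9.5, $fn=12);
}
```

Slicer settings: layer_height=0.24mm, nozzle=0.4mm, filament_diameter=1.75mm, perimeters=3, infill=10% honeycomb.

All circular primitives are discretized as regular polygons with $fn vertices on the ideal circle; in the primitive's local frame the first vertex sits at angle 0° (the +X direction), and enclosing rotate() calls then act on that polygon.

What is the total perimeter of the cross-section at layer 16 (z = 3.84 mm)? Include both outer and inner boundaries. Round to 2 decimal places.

At z = 3.84 mm: the r=2 cylinder contributes a regular 12-gon of circumradius 2 (perimeter = 2·12·2.000·sin(180°/12) = 12.42 mm); the r=9.5 cylinder at (14, -1.5) contributes a regular 12-gon of circumradius 9.5 (perimeter = 2·12·9.500·sin(180°/12) = 59.01 mm); After the difference (first − rest): starting from the r=2 cylinder, the r=9.5 cylinder at (14, -1.5) misses the remaining region (no effect) — boundary = 12.42 mm. Overall, the cross-section is a single solid region. Total boundary length (outer) = 12.42 mm.

12.42 mm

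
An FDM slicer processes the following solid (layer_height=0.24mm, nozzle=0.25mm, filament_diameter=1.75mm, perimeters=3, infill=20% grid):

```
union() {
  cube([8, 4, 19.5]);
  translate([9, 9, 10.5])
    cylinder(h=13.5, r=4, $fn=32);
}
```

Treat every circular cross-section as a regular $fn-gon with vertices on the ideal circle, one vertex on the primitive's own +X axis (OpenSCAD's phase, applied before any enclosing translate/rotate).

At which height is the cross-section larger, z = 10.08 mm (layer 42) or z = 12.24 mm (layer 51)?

layer 51 (z = 12.24 mm)

Layer 42 (z = 10.08): the cube is present — its section is the full 8×4 rectangle (area 32.00 mm²); the cylinder at (9, 9) is not intersected at this z (z outside [10.5, 24]); Taking the union: only the 8×4 cube is present, so the union is just that shape — area = 32.00 mm². So its area = 32.00 mm². Layer 51 (z = 12.24): the cube is present — its section is the full 8×4 rectangle (area 32.00 mm²); the r=4 cylinder at (9, 9) gives a regular 32-gon of circumradius 4 (constant along its height) (area = (32/2)·4.000²·sin(360°/32) = 49.94 mm²); Combining (union): the 2 present regions are separate (no shared area or edge), so areas and boundary lengths simply add and each stays a separate island — area = 81.94 mm². So its area = 81.94 mm². Layer 51 is larger (81.94 vs 32.00 mm²).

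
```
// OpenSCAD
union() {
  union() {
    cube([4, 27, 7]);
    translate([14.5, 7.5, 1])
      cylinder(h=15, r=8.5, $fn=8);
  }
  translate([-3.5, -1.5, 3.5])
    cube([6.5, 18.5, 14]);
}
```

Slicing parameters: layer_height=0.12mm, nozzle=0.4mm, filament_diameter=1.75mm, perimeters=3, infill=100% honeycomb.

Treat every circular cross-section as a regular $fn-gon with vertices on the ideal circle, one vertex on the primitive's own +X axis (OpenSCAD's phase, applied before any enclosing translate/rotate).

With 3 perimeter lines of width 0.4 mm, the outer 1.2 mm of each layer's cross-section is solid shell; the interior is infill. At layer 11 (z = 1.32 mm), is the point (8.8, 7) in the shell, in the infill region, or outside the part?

infill

At z = 1.32 mm: the 4×27 cube contributes its full rectangle; the r=8.5 cylinder at (14.5, 7.5) gives a regular 8-gon of circumradius 8.5 (constant along its height); Combining (union): the 2 present regions are separate (no shared area or edge), so areas and boundary lengths simply add and each stays a separate island — 2 connected regions; the cube at (-3.5, -1.5) is not intersected at this z (z outside [3.5, 17.5]); Combining (union): only the result so far is present, so the union is just that shape — 2 connected regions. Overall, the cross-section has 2 separate islands. The nearest boundary edge runs (8.49, 1.49)→(6.00, 7.50); distance from the point to it = 2.40 mm. (Shell/infill is judged within the island containing the point — the largest one.) The point is inside the cross-section and 2.40 mm from the nearest boundary — more than the 1.2 mm shell width (3 × 0.4), so it's in the infill interior.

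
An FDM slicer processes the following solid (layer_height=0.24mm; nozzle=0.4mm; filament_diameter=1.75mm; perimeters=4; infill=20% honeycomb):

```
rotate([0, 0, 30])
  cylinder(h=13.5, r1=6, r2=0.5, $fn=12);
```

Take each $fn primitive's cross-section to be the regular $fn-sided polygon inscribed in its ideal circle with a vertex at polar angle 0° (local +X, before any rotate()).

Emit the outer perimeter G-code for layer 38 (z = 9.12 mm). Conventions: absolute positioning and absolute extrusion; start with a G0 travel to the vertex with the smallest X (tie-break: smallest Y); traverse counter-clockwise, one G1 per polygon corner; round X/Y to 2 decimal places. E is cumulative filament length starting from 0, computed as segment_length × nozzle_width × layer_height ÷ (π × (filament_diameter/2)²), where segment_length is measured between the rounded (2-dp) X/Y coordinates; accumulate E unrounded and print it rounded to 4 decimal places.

G0 X-2.28 Y0.00 Z9.12
G1 X-1.98 Y-1.14 E0.0470
G1 X-1.14 Y-1.98 E0.0945
G1 X0.00 Y-2.28 E0.1415
G1 X1.14 Y-1.98 E0.1886
G1 X1.98 Y-1.14 E0.2360
G1 X2.28 Y0.00 E0.2830
G1 X1.98 Y1.14 E0.3301
G1 X1.14 Y1.98 E0.3775
G1 X0.00 Y2.28 E0.4245
G1 X-1.14 Y1.98 E0.4716
G1 X-1.98 Y1.14 E0.5190
G1 X-2.28 Y0.00 E0.5660

At z = 9.12 mm: the cone (r1=6→r2=0.5) has section circumradius 2.284 here — a regular 12-gon; (rotated 30° about Z; rotation is an isometry so areas/perimeters/island counts are preserved). The outline is a single polygon with 12 vertices. Extrusion per mm of travel: 0.4 × 0.24 / (π × 0.875²) = 0.039912. Accumulating E over each segment gives final E = 0.5660.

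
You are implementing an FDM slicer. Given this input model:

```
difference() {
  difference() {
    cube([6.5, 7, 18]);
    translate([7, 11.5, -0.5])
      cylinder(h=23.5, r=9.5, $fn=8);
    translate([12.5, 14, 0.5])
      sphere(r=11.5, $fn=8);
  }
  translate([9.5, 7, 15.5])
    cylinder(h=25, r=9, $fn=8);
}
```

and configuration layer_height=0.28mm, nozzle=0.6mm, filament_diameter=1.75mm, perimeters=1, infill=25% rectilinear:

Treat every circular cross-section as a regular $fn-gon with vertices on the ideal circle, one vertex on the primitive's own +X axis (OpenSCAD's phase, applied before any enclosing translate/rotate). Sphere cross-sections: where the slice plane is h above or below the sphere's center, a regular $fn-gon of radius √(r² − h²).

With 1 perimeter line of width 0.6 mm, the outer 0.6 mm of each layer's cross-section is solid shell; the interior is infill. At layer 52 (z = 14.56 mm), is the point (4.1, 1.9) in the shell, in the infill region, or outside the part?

infill

At z = 14.56 mm: the 6.5×7 cube contributes its full rectangle; the r=9.5 cylinder at (7, 11.5) contributes a regular 8-gon of circumradius 9.5; the sphere at (12.5, 14) does not reach this height (|z−center|=14.060 > r=11.5); Subtracting the remaining from the first: starting from the 6.5×7 cube, the r=9.5 cylinder at (7, 11.5) partially overlaps it — only the 22.32 mm² overlap (of its 255.27 mm²) is removed, clipping the outline — 1 connected region; the cylinder at (9.5, 7) is absent (z outside [15.5, 40.5]); Subtracting the remaining from the first: none of the subtracted shapes is present at this height, so the result so far is unchanged — 1 connected region. Overall, the cross-section is a single solid region. The nearest boundary edge runs (0.28, 4.78)→(6.50, 2.21); distance from the point to it = 1.20 mm. The point is inside the cross-section and 1.20 mm from the nearest boundary — more than the 0.6 mm shell width (1 × 0.6), so it's in the infill interior.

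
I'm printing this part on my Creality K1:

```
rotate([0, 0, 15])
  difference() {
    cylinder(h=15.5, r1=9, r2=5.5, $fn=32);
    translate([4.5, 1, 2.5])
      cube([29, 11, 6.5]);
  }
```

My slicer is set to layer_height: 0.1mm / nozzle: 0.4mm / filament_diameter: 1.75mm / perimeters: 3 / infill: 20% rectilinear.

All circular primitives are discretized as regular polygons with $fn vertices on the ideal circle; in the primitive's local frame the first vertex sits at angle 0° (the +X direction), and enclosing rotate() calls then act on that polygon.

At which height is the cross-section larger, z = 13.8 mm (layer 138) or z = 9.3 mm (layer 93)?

Layer 138 (z = 13.8): the cone contributes a regular 32-gon of circumradius 5.884 (interpolated between r1=9 and r2=5.5 at t=0.890) (area = (32/2)·5.884²·sin(360°/32) = 108.06 mm²); the cube at (4.5, 1) does not reach this height (z outside [2.5, 9]); After the difference (first − rest): none of the subtracted shapes is present at this height, so the cone is unchanged — area = 108.06 mm²; (whole slice rotated 15° about Z — lengths, areas and connectivity unchanged). So its area = 108.06 mm². Layer 93 (z = 9.3): the cone contributes a regular 32-gon of circumradius 6.900 (interpolated between r1=9 and r2=5.5 at t=0.600) (area = (32/2)·6.900²·sin(360°/32) = 148.61 mm²); the cube at (4.5, 1) is absent (z outside [2.5, 9]); Taking the first minus the rest: none of the subtracted shapes is present at this height, so the cone is unchanged — area = 148.61 mm²; (rotated 15° about Z; rotation is an isometry so areas/perimeters/island counts are preserved). So its area = 148.61 mm². Layer 93 is larger (148.61 vs 108.06 mm²).

layer 93 (z = 9.3 mm)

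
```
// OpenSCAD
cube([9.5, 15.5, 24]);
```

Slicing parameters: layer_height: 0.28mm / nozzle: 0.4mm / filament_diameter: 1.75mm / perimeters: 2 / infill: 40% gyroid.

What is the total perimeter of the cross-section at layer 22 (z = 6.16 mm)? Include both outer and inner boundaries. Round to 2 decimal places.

50.00 mm

At z = 6.16 mm: the 9.5×15.5 cube contributes its full rectangle (perimeter 50.00 mm). Overall, the cross-section is a single solid region. Total boundary length (outer) = 50.00 mm.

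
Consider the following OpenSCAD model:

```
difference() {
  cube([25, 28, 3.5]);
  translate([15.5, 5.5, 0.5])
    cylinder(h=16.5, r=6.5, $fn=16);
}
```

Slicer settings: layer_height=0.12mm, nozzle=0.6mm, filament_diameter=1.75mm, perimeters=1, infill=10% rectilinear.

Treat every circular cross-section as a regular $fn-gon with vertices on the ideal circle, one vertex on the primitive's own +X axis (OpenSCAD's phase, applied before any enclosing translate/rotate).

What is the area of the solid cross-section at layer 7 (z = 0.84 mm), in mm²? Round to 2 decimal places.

574.78 mm²

At z = 0.84 mm: the cube (footprint 25×28) is included at this height (area 700.00 mm²); the cylinder at (15.5, 5.5): section is a regular 16-gon, circumradius r=6.5 (area = (16/2)·6.500²·sin(360°/16) = 129.35 mm²); After the difference (first − rest): starting from the 25×28 cube (700.00 mm²), the r=6.5 cylinder at (15.5, 5.5) partially overlaps it — only the 125.22 mm² overlap (of its 129.35 mm²) is removed, clipping the outline — area = 574.78 mm². Overall, the cross-section is a single solid region. Net area = 574.78 mm².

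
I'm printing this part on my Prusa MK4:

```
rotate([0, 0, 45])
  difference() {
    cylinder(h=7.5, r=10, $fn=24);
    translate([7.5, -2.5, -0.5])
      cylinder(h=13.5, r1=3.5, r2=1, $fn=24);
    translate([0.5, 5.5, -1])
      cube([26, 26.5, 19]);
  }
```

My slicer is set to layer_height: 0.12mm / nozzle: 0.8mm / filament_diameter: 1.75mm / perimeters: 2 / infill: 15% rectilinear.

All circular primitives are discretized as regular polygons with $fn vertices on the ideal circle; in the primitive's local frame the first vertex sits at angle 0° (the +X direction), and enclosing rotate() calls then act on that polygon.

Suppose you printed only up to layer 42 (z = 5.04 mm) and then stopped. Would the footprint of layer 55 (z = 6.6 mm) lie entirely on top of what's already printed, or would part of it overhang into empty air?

Compare the two slices. At z = 5.04: the r=10 cylinder gives a regular 24-gon of circumradius 10 (constant along its height) (area = (24/2)·10.000²·sin(360°/24) = 310.58 mm²); the cone at (7.5, -2.5) contributes a regular 24-gon of circumradius 2.474 (interpolated between r1=3.5 and r2=1 at t=0.410) (area = (24/2)·2.474²·sin(360°/24) = 19.01 mm²); the cube at (0.5, 5.5) is present — its section is the full 26×26.5 rectangle (area 689.00 mm²); Taking the first minus the rest: starting from the r=10 cylinder (310.58 mm²), the cone at (7.5, -2.5) partially overlaps it — only the 18.11 mm² overlap (of its 19.01 mm²) is removed, clipping the outline; the 26×26.5 cube at (0.5, 5.5) partially overlaps it — only the 23.65 mm² overlap (of its 689.00 mm²) is removed, clipping the outline — area = 268.83 mm²; (whole slice rotated 45° about Z — lengths, areas and connectivity unchanged). At z = 6.6: the r=10 cylinder gives a regular 24-gon of circumradius 10 (constant along its height) (area = (24/2)·10.000²·sin(360°/24) = 310.58 mm²); the cone at (7.5, -2.5): at t=0.526 of its height the radius interpolates to r₁+(r₂−r₁)t = 2.185, giving a regular 24-gon of that circumradius (area = (24/2)·2.185²·sin(360°/24) = 14.83 mm²); the cube at (0.5, 5.5) is present — its section is the full 26×26.5 rectangle (area 689.00 mm²); After the difference (first − rest): starting from the r=10 cylinder (310.58 mm²), the cone at (7.5, -2.5) partially overlaps it — only the 14.68 mm² overlap (of its 14.83 mm²) is removed, clipping the outline; the 26×26.5 cube at (0.5, 5.5) partially overlaps it — only the 23.65 mm² overlap (of its 689.00 mm²) is removed, clipping the outline — area = 272.26 mm²; (whole slice rotated 45° about Z — lengths, areas and connectivity unchanged). Checking containment: at z = 6.6 the cross-section extends beyond the z = 5.04 cross-section by about 3.43 mm².

part overhangs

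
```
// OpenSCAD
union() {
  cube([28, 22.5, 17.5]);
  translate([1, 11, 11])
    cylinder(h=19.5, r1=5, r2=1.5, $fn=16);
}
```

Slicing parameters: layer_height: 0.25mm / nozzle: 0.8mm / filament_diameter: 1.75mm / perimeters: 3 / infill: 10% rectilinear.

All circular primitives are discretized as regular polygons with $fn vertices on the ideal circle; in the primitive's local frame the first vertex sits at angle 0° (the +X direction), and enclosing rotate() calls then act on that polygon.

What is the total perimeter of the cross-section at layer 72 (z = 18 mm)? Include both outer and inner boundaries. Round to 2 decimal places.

At z = 18 mm: the cube is not intersected at this z (z outside [0, 17.5]); the cone at (1, 11) (r1=5→r2=1.5) has section circumradius 3.744 here — a regular 16-gon (perimeter = 2·16·3.744·sin(180°/16) = 23.37 mm); Combining (union): only the cone at (1, 11) is present, so the union is just that shape — boundary = 23.37 mm. Overall, the cross-section is a single solid region. Total boundary length (outer) = 23.37 mm.

23.37 mm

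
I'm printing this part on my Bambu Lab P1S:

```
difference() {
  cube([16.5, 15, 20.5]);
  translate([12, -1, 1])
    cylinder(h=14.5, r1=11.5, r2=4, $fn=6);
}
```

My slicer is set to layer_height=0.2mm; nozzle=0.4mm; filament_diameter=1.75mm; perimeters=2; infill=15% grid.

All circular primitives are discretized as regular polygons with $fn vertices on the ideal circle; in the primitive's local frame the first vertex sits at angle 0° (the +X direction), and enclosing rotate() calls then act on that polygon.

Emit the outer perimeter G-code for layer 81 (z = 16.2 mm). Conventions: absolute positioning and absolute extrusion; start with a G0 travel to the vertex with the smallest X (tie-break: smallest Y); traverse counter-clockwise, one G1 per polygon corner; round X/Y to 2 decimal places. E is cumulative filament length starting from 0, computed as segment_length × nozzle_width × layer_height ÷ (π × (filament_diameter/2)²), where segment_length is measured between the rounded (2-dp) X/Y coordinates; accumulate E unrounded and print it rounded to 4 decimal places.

At z = 16.2 mm: the cube (footprint 16.5×15) is included at this height; the cone at (12, -1) is absent (z outside [1, 15.5]); Subtracting the remaining from the first: none of the subtracted shapes is present at this height, so the 16.5×15 cube is unchanged — 1 connected region. The outline is a single polygon with 4 vertices. Extrusion per mm of travel: 0.4 × 0.2 / (π × 0.875²) = 0.033260. Accumulating E over each segment gives final E = 2.0954.

G0 X0.00 Y0.00 Z16.20
G1 X16.50 Y0.00 E0.5488
G1 X16.50 Y15.00 E1.0477
G1 X0.00 Y15.00 E1.5965
G1 X0.00 Y0.00 E2.0954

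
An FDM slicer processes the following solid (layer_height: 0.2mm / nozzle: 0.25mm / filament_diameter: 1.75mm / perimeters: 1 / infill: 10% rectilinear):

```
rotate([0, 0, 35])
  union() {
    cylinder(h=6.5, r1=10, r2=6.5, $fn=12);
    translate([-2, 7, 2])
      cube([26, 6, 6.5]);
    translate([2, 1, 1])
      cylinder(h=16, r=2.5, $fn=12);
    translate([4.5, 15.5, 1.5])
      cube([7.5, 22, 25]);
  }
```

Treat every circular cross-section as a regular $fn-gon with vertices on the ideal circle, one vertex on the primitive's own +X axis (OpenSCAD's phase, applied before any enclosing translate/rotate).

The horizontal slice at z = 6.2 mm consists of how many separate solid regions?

3

At z = 6.2 mm: the cone: at t=0.954 of its height the radius interpolates to r₁+(r₂−r₁)t = 6.662, giving a regular 12-gon of that circumradius; the 26×6 cube at (-2, 7) contributes its full rectangle; the r=2.5 cylinder at (2, 1) gives a regular 12-gon of circumradius 2.5 (constant along its height); the cube at (4.5, 15.5) is present — its section is the full 7.5×22 rectangle; Combining (union): the regions partially overlap (shared area 18.75 mm²), so overlapping operands fuse into one piece — 3 connected regions; (rotated 35° about Z; rotation is an isometry so areas/perimeters/island counts are preserved). The result has 3 disconnected regions.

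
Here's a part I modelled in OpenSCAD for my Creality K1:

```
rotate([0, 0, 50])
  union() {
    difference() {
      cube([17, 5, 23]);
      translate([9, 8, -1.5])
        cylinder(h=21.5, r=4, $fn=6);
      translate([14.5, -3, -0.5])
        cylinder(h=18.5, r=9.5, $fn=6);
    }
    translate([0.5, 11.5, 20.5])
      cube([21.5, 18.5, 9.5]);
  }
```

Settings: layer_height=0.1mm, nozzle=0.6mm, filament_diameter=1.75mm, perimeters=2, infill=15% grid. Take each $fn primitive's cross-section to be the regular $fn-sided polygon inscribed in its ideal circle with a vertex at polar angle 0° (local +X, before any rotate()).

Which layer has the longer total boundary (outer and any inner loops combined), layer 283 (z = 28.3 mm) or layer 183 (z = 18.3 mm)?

layer 283 (z = 28.3 mm)

Layer 283 (z = 28.3): the cube does not reach this height (z outside [0, 23]); the cylinder at (9, 8) is absent (z outside [-1.5, 20]); the cylinder at (14.5, -3) is absent (z outside [-0.5, 18]); Taking the first minus the rest: the first operand is absent here, so nothing remains; the cube at (0.5, 11.5) is present — its section is the full 21.5×18.5 rectangle (perimeter 80.00 mm); Taking the union: only the 21.5×18.5 cube at (0.5, 11.5) is present, so the union is just that shape — boundary = 80.00 mm; (whole slice rotated 50° about Z — lengths, areas and connectivity unchanged). So its perimeter = 80.00 mm. Layer 183 (z = 18.3): the cube (footprint 17×5) is included at this height (perimeter 44.00 mm); the cylinder at (9, 8): section is a regular 6-gon, circumradius r=4 (perimeter = 2·6·4.000·sin(180°/6) = 24.00 mm); the cylinder at (14.5, -3) is absent (z outside [-0.5, 18]); After the difference (first − rest): starting from the 17×5 cube, the r=4 cylinder at (9, 8) partially overlaps it — only the 1.98 mm² overlap (of its 41.57 mm²) is removed, clipping the outline — boundary = 44.54 mm; the cube at (0.5, 11.5) is absent (z outside [20.5, 30]); Taking the union: only the result so far is present, so the union is just that shape — boundary = 44.54 mm; (rotated 50° about Z; rotation is an isometry so areas/perimeters/island counts are preserved). So its perimeter = 44.54 mm. Layer 283 is larger (80.00 vs 44.54 mm).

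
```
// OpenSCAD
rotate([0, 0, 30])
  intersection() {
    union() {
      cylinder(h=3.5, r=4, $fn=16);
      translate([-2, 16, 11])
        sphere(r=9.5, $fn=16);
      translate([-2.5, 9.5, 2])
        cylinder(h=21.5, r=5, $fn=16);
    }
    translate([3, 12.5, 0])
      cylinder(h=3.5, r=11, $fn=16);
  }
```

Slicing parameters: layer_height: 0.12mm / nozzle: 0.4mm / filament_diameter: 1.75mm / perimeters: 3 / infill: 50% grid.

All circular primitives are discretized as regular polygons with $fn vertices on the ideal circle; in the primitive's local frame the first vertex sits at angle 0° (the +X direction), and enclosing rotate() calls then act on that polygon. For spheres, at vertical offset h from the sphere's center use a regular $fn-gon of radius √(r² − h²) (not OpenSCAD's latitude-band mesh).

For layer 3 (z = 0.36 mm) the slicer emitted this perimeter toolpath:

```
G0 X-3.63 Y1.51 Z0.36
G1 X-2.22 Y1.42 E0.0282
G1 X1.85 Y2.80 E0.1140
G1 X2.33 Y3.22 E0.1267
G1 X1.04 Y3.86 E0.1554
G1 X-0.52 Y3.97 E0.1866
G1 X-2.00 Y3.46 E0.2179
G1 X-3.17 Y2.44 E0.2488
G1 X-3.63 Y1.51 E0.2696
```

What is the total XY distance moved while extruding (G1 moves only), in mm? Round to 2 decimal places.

Sum the Euclidean lengths of each G1 segment: total = 13.51 mm.

13.51 mm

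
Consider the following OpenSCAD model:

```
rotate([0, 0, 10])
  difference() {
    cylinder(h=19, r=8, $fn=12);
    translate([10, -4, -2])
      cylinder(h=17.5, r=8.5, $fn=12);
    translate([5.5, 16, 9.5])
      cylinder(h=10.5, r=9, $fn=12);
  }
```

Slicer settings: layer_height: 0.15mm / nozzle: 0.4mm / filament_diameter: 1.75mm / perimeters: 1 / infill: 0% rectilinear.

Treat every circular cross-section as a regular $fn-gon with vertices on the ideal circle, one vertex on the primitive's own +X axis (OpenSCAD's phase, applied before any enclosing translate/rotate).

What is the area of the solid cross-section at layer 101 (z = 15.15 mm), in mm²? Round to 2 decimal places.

147.56 mm²

At z = 15.15 mm: the r=8 cylinder contributes a regular 12-gon of circumradius 8 (area = (12/2)·8.000²·sin(360°/12) = 192.00 mm²); the r=8.5 cylinder at (10, -4) contributes a regular 12-gon of circumradius 8.5 (area = (12/2)·8.500²·sin(360°/12) = 216.75 mm²); the cylinder at (5.5, 16): section is a regular 12-gon, circumradius r=9 (area = (12/2)·9.000²·sin(360°/12) = 243.00 mm²); After the difference (first − rest): starting from the r=8 cylinder (192.00 mm²), the r=8.5 cylinder at (10, -4) partially overlaps it — only the 44.44 mm² overlap (of its 216.75 mm²) is removed, clipping the outline; the r=9 cylinder at (5.5, 16) misses the remaining region (no effect) — area = 147.56 mm²; (rotated 10° about Z; rotation is an isometry so areas/perimeters/island counts are preserved). Overall, the cross-section is a single solid region. Net area = 147.56 mm².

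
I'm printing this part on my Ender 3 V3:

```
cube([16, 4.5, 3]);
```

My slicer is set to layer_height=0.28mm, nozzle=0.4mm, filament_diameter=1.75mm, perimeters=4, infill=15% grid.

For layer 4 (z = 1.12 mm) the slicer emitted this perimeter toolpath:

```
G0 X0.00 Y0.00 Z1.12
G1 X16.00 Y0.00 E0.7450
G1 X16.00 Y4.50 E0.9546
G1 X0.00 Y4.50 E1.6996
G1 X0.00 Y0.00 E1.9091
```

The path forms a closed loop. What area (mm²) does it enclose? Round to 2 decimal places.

Apply the shoelace formula to the sequence of (X, Y) vertices; enclosed area = 72.00 mm².

72.00 mm²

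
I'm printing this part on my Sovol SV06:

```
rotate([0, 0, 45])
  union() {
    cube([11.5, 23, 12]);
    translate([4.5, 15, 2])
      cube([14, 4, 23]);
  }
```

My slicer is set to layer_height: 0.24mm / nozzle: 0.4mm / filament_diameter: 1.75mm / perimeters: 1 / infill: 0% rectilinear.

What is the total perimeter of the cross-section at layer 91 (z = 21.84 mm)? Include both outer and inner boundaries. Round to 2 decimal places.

36.00 mm

At z = 21.84 mm: the cube is absent (z outside [0, 12]); the 14×4 cube at (4.5, 15) contributes its full rectangle (perimeter 36.00 mm); Taking the union: only the 14×4 cube at (4.5, 15) is present, so the union is just that shape — boundary = 36.00 mm; (rotated 45° about Z; rotation is an isometry so areas/perimeters/island counts are preserved). Overall, the cross-section is a single solid region. Total boundary length (outer) = 36.00 mm.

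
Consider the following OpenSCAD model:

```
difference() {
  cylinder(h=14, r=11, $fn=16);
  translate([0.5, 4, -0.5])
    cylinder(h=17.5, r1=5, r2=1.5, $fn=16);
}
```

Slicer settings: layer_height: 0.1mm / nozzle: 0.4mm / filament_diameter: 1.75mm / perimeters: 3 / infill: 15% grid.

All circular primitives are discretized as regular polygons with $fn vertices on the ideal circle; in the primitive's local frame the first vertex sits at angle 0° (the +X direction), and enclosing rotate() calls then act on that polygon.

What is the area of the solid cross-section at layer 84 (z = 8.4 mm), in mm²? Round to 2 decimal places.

338.70 mm²

At z = 8.4 mm: the cylinder: section is a regular 16-gon, circumradius r=11 (area = (16/2)·11.000²·sin(360°/16) = 370.44 mm²); the cone at (0.5, 4): at t=0.509 of its height the radius interpolates to r₁+(r₂−r₁)t = 3.220, giving a regular 16-gon of that circumradius (area = (16/2)·3.220²·sin(360°/16) = 31.74 mm²); Subtracting the remaining from the first: starting from the r=11 cylinder (370.44 mm²), the cone at (0.5, 4) lies wholly inside it (removes its full 31.74 mm² and its 20.10 mm outline becomes a hole wall) — area = 338.70 mm². Overall, the cross-section is one region with 1 hole. Net area = 338.70 mm².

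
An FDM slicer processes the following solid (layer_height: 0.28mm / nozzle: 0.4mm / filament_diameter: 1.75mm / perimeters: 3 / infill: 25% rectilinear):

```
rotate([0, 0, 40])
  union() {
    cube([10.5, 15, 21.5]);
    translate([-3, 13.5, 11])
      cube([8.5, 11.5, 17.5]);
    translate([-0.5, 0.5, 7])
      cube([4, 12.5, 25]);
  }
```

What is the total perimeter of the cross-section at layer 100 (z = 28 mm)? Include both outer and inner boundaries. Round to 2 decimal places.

73.00 mm

At z = 28 mm: the cube does not reach this height (z outside [0, 21.5]); the cube at (-3, 13.5) (footprint 8.5×11.5) is included at this height (perimeter 40.00 mm); the cube at (-0.5, 0.5) is present — its section is the full 4×12.5 rectangle (perimeter 33.00 mm); Combining (union): the 2 present regions are separate (no shared area or edge), so areas and boundary lengths simply add and each stays a separate island — boundary = 73.00 mm; (whole slice rotated 40° about Z — lengths, areas and connectivity unchanged). Overall, the cross-section has 2 separate islands. Total boundary length (outer) = 73.00 mm.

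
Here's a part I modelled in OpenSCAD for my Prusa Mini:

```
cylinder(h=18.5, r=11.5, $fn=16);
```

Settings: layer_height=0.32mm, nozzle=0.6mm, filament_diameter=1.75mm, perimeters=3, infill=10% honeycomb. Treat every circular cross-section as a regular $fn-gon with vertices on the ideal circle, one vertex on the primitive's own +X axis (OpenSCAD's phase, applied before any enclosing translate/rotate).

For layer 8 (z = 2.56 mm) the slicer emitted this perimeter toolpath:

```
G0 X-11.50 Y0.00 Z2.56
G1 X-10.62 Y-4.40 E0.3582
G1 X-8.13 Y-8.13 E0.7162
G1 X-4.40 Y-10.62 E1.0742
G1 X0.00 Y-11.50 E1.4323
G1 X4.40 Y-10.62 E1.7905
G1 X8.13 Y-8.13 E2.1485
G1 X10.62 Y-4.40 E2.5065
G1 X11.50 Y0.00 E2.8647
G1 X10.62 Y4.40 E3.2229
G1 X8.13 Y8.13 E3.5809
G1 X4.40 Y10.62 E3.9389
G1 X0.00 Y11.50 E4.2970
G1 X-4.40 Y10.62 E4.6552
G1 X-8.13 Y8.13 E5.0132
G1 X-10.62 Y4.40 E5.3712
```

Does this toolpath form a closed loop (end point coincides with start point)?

no

Start point (G0): (-11.50, 0.00). End point (last G1): the path does not return to the start — open.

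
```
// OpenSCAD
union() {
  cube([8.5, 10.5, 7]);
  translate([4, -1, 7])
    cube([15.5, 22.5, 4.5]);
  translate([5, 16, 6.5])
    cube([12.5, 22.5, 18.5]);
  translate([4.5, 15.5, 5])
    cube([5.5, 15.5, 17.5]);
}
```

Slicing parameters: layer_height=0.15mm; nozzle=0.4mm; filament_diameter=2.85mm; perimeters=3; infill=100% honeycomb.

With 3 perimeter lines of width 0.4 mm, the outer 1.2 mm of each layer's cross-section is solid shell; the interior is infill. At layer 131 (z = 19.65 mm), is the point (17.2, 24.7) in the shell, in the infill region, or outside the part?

shell

At z = 19.65 mm: the cube is absent (z outside [0, 7]); the cube at (4, -1) is not intersected at this z (z outside [7, 11.5]); the cube at (5, 16) (footprint 12.5×22.5) is included at this height; the cube at (4.5, 15.5) is present — its section is the full 5.5×15.5 rectangle; Merging all regions: the regions partially overlap (shared area 75.00 mm²), so overlapping operands fuse into one piece — 1 connected region. Overall, the cross-section is a single solid region. The nearest boundary edge runs (17.50, 38.50)→(17.50, 16.00); distance from the point to it = 0.30 mm. The point is inside the cross-section, 0.30 mm from the nearest boundary — within the 1.2 mm shell band (3 × 0.4).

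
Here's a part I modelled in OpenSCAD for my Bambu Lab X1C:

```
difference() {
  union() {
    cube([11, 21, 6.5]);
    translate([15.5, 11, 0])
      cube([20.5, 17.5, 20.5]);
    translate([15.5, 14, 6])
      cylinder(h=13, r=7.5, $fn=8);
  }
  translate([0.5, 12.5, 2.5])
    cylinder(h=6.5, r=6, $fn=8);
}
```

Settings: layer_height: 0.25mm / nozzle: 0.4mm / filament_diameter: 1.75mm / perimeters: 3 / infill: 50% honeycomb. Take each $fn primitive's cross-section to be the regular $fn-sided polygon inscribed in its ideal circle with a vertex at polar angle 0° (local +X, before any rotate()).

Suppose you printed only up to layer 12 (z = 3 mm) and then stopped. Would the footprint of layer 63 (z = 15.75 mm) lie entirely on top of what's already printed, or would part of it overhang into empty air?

part overhangs

Compare the two slices. At z = 3: the cube (footprint 11×21) is included at this height (area 231.00 mm²); the cube at (15.5, 11) (footprint 20.5×17.5) is included at this height (area 358.75 mm²); the cylinder at (15.5, 14) is not intersected at this z (z outside [6, 19]); Taking the union: the 2 present regions are separate (no shared area or edge), so areas and boundary lengths simply add and each stays a separate island — area = 589.75 mm²; the r=6 cylinder at (0.5, 12.5) contributes a regular 8-gon of circumradius 6 (area = (8/2)·6.000²·sin(360°/8) = 101.82 mm²); Subtracting the remaining from the first: starting from the result so far (589.75 mm²), the r=6 cylinder at (0.5, 12.5) partially overlaps it — only the 56.81 mm² overlap (of its 101.82 mm²) is removed, clipping the outline — area = 532.94 mm². At z = 15.75: the cube is absent (z outside [0, 6.5]); the cube at (15.5, 11) is present — its section is the full 20.5×17.5 rectangle (area 358.75 mm²); the r=7.5 cylinder at (15.5, 14) gives a regular 8-gon of circumradius 7.5 (constant along its height) (area = (8/2)·7.500²·sin(360°/8) = 159.10 mm²); Merging all regions: the regions partially overlap — summed areas 517.85 mm² minus the doubly-counted overlap 60.41 mm² gives 457.44 mm² — area = 457.44 mm²; the cylinder at (0.5, 12.5) is not intersected at this z (z outside [2.5, 9]); Subtracting the remaining from the first: none of the subtracted shapes is present at this height, so the result so far is unchanged — area = 457.44 mm². Checking containment: at z = 15.75 the cross-section extends beyond the z = 3 cross-section by about 78.25 mm².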